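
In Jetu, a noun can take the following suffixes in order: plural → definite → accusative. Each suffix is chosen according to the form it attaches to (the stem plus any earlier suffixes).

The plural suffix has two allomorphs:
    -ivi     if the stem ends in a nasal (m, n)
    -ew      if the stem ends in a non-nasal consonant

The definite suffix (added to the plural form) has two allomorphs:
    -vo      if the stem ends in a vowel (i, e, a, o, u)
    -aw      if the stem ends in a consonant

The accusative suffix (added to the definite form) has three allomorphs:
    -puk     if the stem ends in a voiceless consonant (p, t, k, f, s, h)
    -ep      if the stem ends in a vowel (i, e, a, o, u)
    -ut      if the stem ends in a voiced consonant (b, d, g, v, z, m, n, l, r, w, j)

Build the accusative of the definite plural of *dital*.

ditalewawut

Since the final consonant of *dital* is /l/ (non-nasal), it takes -ew, giving *ditalew*.
The plural form *ditalew*: final sound = /w/, a consonant → -aw → *ditalewaw*.
The final sound of the definite form *ditalewaw* is /w/, which is a voiced consonant, so the accusative suffix is -ut, giving *ditalewawut*.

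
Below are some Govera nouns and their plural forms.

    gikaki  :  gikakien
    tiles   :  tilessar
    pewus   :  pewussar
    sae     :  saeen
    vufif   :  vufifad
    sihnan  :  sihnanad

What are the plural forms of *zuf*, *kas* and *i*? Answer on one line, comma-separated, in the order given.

zufad, kassar, ien

The alternation tracks the final sound of the stem — -sar when the stem ends in a sibilant (*tiles*, *pewus*); -ad when the stem ends in a non-sibilant consonant (*vufif*, *sihnan*); -en when the stem ends in a vowel (*gikaki*, *sae*).
The final sound of *zuf* is /f/, which is a non-sibilant consonant, so the suffix is -ad, giving *zufad*.
The final sound of *kas* is /s/, which is a sibilant, so the suffix is -sar, giving *kassar*.
*i*: final sound = /i/, a vowel → -en → *ien*.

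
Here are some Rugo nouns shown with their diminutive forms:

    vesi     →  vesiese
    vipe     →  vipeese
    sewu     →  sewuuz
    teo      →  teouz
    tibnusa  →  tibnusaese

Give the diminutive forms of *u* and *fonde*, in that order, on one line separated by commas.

The suffix is conditioned by the last vowel: -uz when the last vowel of the stem is a rounded vowel (*sewu*, *teo*); -ese when the last vowel of the stem is an unrounded vowel (*vesi*, *vipe*, *tibnusa*).
*u*: last vowel = /u/, a rounded vowel → -uz → *uuz*.
*fonde* — last vowel /e/ (an unrounded vowel) → -ese → *fondeese*.

uuz, fondeese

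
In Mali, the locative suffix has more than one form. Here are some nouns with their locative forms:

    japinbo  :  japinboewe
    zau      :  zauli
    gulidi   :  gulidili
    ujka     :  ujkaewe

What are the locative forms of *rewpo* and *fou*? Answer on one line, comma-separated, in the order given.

rewpoewe, fouli

The alternation tracks the last vowel of the stem — -li when the last vowel of the stem is a high vowel (*zau*, *gulidi*); -ewe when the last vowel of the stem is a non-high vowel (*japinbo*, *ujka*).
*rewpo*: last vowel = /o/, a non-high vowel → -ewe → *rewpoewe*.
Since the last vowel of *fou* is /u/ (a high vowel), it takes -li, giving *fouli*.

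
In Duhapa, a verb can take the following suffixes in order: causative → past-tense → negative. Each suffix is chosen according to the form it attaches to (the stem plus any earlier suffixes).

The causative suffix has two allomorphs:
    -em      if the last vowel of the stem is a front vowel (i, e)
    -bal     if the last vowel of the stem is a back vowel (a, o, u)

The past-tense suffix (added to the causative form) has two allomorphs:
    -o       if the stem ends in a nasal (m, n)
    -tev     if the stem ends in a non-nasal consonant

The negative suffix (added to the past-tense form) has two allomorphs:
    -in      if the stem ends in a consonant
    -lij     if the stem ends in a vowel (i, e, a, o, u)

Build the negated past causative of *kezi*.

keziemolij

*kezi*: last vowel = /i/, a front vowel → -em → *keziem*.
The final consonant of the causative form *keziem* is /m/, which is a nasal, so the past-tense suffix is -o, giving *keziemo*.
The past-tense form *keziemo*: final sound = /o/, a vowel → -lij → *keziemolij*.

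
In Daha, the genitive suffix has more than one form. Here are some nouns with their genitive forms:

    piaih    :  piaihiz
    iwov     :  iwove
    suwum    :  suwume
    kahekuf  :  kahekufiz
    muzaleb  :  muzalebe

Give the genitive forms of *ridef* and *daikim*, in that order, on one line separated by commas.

The suffix is conditioned by the final consonant: -iz when the stem ends in a voiceless consonant (*piaih*, *kahekuf*); -e when the stem ends in a voiced consonant (*iwov*, *suwum*, *muzaleb*).
The final consonant of *ridef* is /f/, which is voiceless, so the suffix is -iz, giving *ridefiz*.
The final consonant of *daikim* is /m/, which is voiced, so the suffix is -e, giving *daikime*.

ridefiz, daikime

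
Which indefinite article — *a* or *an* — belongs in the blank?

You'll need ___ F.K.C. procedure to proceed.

an

The indefinite article is chosen by the initial *sound* of the following word, not its spelling.
The initialism *F.K.C.* is read letter by letter; the first letter, F, is pronounced /ɛf/, which begins with a vowel sound.
So the article is *an*: You'll need an F.K.C. procedure to proceed.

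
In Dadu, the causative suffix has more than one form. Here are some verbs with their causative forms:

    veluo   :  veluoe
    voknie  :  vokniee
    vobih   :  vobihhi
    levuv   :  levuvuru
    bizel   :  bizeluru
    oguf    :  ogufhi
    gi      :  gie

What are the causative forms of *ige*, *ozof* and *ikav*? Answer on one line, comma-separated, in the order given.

igee, ozofhi, ikavuru

The suffix is conditioned by the final sound: -hi when the stem ends in a voiceless consonant (*vobih*, *oguf*); -uru when the stem ends in a voiced consonant (*levuv*, *bizel*); -e when the stem ends in a vowel (*veluo*, *voknie*, *gi*).
*ige*: final sound = /e/, a vowel → -e → *igee*.
The final sound of *ozof* is /f/, which is a voiceless consonant, so the suffix is -hi, giving *ozofhi*.
Since the final sound of *ikav* is /v/ (a voiced consonant), it takes -uru, giving *ikavuru*.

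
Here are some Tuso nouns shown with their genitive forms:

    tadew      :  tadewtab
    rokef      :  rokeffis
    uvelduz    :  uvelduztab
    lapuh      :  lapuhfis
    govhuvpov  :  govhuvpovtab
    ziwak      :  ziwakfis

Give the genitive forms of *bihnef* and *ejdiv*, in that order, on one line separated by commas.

The suffix is conditioned by the final consonant: -fis when the stem ends in a voiceless consonant (*rokef*, *lapuh*, *ziwak*); -tab when the stem ends in a voiced consonant (*tadew*, *uvelduz*, *govhuvpov*).
*bihnef*: final consonant = /f/, voiceless → -fis → *bihneffis*.
*ejdiv* — final consonant /v/ (voiced) → -tab → *ejdivtab*.

bihneffis, ejdivtab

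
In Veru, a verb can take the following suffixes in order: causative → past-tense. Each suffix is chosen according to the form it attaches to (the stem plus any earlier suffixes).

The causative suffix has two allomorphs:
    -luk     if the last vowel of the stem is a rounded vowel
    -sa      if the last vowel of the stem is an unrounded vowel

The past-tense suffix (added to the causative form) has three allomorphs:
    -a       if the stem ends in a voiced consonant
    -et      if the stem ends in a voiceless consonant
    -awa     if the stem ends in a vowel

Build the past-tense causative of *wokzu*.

wokzuluket

*wokzu* — last vowel /u/ (a rounded vowel) → -luk → *wokzuluk*.
The final sound of the causative form *wokzuluk* is /k/, which is a voiceless consonant, so the past-tense suffix is -et, giving *wokzuluket*.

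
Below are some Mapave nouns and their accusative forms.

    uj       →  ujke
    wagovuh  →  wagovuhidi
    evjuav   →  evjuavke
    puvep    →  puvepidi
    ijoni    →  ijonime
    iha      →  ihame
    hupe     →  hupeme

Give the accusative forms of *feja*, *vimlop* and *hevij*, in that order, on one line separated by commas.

fejame, vimlopidi, hevijke

The suffix is conditioned by the final sound: -idi when the stem ends in a voiceless consonant (*wagovuh*, *puvep*); -ke when the stem ends in a voiced consonant (*uj*, *evjuav*); -me when the stem ends in a vowel (*ijoni*, *iha*, *hupe*).
*feja* — final sound /a/ (a vowel) → -me → *fejame*.
Since the final sound of *vimlop* is /p/ (a voiceless consonant), it takes -idi, giving *vimlopidi*.
*hevij*: final sound = /j/, a voiced consonant → -ke → *hevijke*.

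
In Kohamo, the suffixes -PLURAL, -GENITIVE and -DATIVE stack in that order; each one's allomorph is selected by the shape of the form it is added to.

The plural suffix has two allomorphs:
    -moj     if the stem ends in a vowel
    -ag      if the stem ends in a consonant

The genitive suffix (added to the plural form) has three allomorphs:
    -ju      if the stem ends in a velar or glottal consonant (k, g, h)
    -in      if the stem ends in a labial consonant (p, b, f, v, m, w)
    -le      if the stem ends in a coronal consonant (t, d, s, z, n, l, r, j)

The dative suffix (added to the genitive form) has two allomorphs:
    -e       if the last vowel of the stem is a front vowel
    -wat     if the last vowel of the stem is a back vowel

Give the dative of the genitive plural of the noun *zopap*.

zopapagjuwat

*zopap* — final sound /p/ (a consonant) → -ag → *zopapag*.
The plural form *zopapag* — final consonant /g/ (velar/glottal) → -ju → *zopapagju*.
The last vowel of the genitive form *zopapagju* is /u/, which is a back vowel, so the dative suffix is -wat, giving *zopapagjuwat*.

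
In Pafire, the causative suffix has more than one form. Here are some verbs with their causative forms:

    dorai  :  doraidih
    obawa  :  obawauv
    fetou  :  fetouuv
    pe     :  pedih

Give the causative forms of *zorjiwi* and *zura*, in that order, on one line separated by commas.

zorjiwidih, zurauv

The alternation tracks the last vowel of the stem — -dih when the last vowel of the stem is a front vowel (*dorai*, *pe*); -uv when the last vowel of the stem is a back vowel (*obawa*, *fetou*).
*zorjiwi*: last vowel = /i/, a front vowel → -dih → *zorjiwidih*.
*zura* — last vowel /a/ (a back vowel) → -uv → *zurauv*.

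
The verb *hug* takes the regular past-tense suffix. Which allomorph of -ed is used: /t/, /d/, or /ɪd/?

The stem *hug* ends in a voiced sound other than /d/.
The -ed suffix is realized as /ɪd/ after /t, d/; as /t/ after other voiceless consonants; and as /d/ after other voiced sounds.
So -ed on *hug* is pronounced /d/.

/d/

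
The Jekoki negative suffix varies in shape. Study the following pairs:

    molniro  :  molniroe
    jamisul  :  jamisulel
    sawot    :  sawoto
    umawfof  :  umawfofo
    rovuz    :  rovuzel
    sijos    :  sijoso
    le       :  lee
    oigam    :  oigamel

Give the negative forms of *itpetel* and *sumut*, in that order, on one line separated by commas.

itpetelel, sumuto

Looking at the final sound of each stem: -o when the stem ends in a voiceless consonant (*sawot*, *umawfof*, *sijos*); -el when the stem ends in a voiced consonant (*jamisul*, *rovuz*, *oigam*); -e when the stem ends in a vowel (*molniro*, *le*).
*itpetel* — final sound /l/ (a voiced consonant) → -el → *itpetelel*.
*sumut* — final sound /t/ (a voiceless consonant) → -o → *sumuto*.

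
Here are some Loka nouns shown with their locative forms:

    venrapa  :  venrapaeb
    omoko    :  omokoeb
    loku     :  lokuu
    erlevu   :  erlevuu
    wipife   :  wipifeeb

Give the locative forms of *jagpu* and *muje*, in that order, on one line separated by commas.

jagpuu, mujeeb

Looking at the last vowel of each stem: -u when the last vowel of the stem is a high vowel (*loku*, *erlevu*); -eb when the last vowel of the stem is a non-high vowel (*venrapa*, *omoko*, *wipife*).
The last vowel of *jagpu* is /u/, which is a high vowel, so the suffix is -u, giving *jagpuu*.
*muje* — last vowel /e/ (a non-high vowel) → -eb → *mujeeb*.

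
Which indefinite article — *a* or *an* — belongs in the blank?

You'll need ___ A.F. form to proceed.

an

The indefinite article is chosen by the initial *sound* of the following word, not its spelling.
The initialism *A.F.* is read letter by letter; the first letter, A, is pronounced /eɪ/, which begins with a vowel sound.
So the article is *an*: You'll need an A.F. form to proceed.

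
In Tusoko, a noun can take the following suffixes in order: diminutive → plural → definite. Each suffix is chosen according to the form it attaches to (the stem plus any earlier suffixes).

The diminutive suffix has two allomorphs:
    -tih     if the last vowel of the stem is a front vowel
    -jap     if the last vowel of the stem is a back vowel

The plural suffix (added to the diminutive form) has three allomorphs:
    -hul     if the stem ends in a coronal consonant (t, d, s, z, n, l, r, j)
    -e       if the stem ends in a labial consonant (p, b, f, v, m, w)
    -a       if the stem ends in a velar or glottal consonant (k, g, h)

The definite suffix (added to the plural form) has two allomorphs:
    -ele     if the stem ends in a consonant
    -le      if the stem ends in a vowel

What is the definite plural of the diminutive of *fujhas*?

fujhasjapele

*fujhas* — last vowel /a/ (a back vowel) → -jap → *fujhasjap*.
Since the final consonant of the diminutive form *fujhasjap* is /p/ (labial), it takes -e, giving *fujhasjape*.
Since the final sound of the plural form *fujhasjape* is /e/ (a vowel), it takes -le, giving *fujhasjapele*.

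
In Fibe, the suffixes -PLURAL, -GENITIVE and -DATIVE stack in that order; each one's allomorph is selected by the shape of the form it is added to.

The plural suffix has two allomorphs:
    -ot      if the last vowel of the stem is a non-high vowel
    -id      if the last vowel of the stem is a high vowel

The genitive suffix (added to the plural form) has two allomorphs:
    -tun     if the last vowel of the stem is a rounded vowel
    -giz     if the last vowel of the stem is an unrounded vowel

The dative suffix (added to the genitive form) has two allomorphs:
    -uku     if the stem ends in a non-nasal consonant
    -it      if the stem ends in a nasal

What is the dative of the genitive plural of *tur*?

turidgizuku

*tur*: last vowel = /u/, a high vowel → -id → *turid*.
The last vowel of the plural form *turid* is /i/, which is an unrounded vowel, so the genitive suffix is -giz, giving *turidgiz*.
The genitive form *turidgiz* — final consonant /z/ (non-nasal) → -uku → *turidgizuku*.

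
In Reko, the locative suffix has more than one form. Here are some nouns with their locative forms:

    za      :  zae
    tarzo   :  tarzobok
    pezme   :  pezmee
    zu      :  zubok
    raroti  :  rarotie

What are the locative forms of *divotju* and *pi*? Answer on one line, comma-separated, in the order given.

divotjubok, pie

Looking at the last vowel of each stem: -bok when the last vowel of the stem is a rounded vowel (*tarzo*, *zu*); -e when the last vowel of the stem is an unrounded vowel (*za*, *pezme*, *raroti*).
The last vowel of *divotju* is /u/, which is a rounded vowel, so the suffix is -bok, giving *divotjubok*.
The last vowel of *pi* is /i/, which is an unrounded vowel, so the suffix is -e, giving *pie*.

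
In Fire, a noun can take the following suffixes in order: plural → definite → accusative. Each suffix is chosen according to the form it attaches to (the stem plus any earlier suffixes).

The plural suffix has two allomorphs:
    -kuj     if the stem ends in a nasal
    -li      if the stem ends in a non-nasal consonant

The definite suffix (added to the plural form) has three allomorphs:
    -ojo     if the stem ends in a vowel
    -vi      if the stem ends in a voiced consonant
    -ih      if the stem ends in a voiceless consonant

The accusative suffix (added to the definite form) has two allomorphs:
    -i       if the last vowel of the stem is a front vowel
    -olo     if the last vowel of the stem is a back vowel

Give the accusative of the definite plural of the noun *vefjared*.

vefjaredliojoolo

*vefjared*: final consonant = /d/, non-nasal → -li → *vefjaredli*.
The plural form *vefjaredli*: final sound = /i/, a vowel → -ojo → *vefjaredliojo*.
Since the last vowel of the definite form *vefjaredliojo* is /o/ (a back vowel), it takes -olo, giving *vefjaredliojoolo*.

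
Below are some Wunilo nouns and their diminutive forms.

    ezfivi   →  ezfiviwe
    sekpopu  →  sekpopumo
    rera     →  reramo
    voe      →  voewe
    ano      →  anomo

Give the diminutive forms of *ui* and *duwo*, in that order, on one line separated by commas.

The pattern is front/back vowel harmony: -we when the last vowel of the stem is a front vowel (*ezfivi*, *voe*); -mo when the last vowel of the stem is a back vowel (*sekpopu*, *rera*, *ano*).
Since the last vowel of *ui* is /i/ (a front vowel), it takes -we, giving *uiwe*.
Since the last vowel of *duwo* is /o/ (a back vowel), it takes -mo, giving *duwomo*.

uiwe, duwomo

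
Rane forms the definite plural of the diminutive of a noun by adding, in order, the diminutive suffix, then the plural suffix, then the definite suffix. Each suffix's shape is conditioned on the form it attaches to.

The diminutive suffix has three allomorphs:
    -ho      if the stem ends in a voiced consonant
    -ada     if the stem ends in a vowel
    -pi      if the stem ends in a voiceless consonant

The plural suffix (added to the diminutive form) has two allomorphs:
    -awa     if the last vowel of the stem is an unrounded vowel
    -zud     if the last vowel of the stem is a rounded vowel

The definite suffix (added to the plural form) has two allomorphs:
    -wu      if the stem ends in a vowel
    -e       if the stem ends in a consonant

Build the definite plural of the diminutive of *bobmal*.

bobmalhozude

*bobmal*: final sound = /l/, a voiced consonant → -ho → *bobmalho*.
The diminutive form *bobmalho* — last vowel /o/ (a rounded vowel) → -zud → *bobmalhozud*.
The plural form *bobmalhozud* — final sound /d/ (a consonant) → -e → *bobmalhozude*.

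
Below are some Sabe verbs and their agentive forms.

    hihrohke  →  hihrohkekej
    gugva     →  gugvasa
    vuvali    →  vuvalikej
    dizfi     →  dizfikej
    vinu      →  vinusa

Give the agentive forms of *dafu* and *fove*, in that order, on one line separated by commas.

dafusa, fovekej

The alternation tracks the last vowel of the stem — -kej when the last vowel of the stem is a front vowel (*hihrohke*, *vuvali*, *dizfi*); -sa when the last vowel of the stem is a back vowel (*gugva*, *vinu*).
The last vowel of *dafu* is /u/, which is a back vowel, so the suffix is -sa, giving *dafusa*.
*fove* — last vowel /e/ (a front vowel) → -kej → *fovekej*.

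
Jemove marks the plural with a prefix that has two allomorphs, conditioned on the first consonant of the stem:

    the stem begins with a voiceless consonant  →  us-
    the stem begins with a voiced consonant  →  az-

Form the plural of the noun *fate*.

usfate

*fate* — first consonant /f/ (voiceless) → us- → *usfate*.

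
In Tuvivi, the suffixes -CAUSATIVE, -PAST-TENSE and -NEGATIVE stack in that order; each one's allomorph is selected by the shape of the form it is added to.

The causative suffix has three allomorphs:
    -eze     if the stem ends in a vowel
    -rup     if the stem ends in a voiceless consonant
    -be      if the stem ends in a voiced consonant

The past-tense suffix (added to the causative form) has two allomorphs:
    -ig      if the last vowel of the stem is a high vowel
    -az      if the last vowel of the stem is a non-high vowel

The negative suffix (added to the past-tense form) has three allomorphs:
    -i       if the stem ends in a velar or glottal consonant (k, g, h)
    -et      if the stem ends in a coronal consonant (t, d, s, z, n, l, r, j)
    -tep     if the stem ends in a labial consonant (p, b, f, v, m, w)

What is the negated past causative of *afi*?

Since the final sound of *afi* is /i/ (a vowel), it takes -eze, giving *afieze*.
Since the last vowel of the causative form *afieze* is /e/ (a non-high vowel), it takes -az, giving *afiezeaz*.
The past-tense form *afiezeaz*: final consonant = /z/, coronal → -et → *afiezeazet*.

afiezeazet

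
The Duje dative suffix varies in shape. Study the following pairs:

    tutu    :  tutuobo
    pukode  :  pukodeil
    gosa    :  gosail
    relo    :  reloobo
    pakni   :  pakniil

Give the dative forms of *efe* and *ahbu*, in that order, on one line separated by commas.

The alternation tracks the last vowel of the stem — -obo when the last vowel of the stem is a rounded vowel (*tutu*, *relo*); -il when the last vowel of the stem is an unrounded vowel (*pukode*, *gosa*, *pakni*).
*efe* — last vowel /e/ (an unrounded vowel) → -il → *efeil*.
*ahbu*: last vowel = /u/, a rounded vowel → -obo → *ahbuobo*.

efeil, ahbuobo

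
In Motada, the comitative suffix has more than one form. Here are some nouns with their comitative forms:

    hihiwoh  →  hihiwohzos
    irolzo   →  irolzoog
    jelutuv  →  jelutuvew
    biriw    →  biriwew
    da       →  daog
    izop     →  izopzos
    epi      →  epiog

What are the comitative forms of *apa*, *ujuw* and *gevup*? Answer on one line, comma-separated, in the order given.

apaog, ujuwew, gevupzos

Looking at the final sound of each stem: -zos when the stem ends in a voiceless consonant (*hihiwoh*, *izop*); -ew when the stem ends in a voiced consonant (*jelutuv*, *biriw*); -og when the stem ends in a vowel (*irolzo*, *da*, *epi*).
Since the final sound of *apa* is /a/ (a vowel), it takes -og, giving *apaog*.
*ujuw*: final sound = /w/, a voiced consonant → -ew → *ujuwew*.
*gevup*: final sound = /p/, a voiceless consonant → -zos → *gevupzos*.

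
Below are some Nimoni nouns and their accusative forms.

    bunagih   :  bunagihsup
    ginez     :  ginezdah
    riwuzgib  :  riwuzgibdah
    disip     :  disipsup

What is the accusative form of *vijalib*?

vijalibdah

Looking at the final consonant of each stem: -sup when the stem ends in a voiceless consonant (*bunagih*, *disip*); -dah when the stem ends in a voiced consonant (*ginez*, *riwuzgib*).
*vijalib* — final consonant /b/ (voiced) → -dah → *vijalibdah*.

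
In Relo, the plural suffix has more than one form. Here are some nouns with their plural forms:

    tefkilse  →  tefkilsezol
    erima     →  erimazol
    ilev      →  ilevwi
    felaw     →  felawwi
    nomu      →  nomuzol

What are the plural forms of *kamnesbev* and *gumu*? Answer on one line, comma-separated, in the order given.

kamnesbevwi, gumuzol

The alternation tracks the final sound of the stem — -wi when the stem ends in a consonant (*ilev*, *felaw*); -zol when the stem ends in a vowel (*tefkilse*, *erima*, *nomu*).
Since the final sound of *kamnesbev* is /v/ (a consonant), it takes -wi, giving *kamnesbevwi*.
*gumu* — final sound /u/ (a vowel) → -zol → *gumuzol*.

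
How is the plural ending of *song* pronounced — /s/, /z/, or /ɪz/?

The stem *song* ends in a voiced non-sibilant sound.
The plural suffix surfaces as /ɪz/ after sibilants, /s/ after other voiceless consonants, and /z/ after other voiced sounds.
So the plural -s on *song* is pronounced /z/.

/z/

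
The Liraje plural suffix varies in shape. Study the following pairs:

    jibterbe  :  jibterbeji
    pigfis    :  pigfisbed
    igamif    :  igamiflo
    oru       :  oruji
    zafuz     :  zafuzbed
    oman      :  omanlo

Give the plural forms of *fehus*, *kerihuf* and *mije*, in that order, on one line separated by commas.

fehusbed, kerihuflo, mijeji

The alternation tracks the final sound of the stem — -bed when the stem ends in a sibilant (*pigfis*, *zafuz*); -lo when the stem ends in a non-sibilant consonant (*igamif*, *oman*); -ji when the stem ends in a vowel (*jibterbe*, *oru*).
The final sound of *fehus* is /s/, which is a sibilant, so the suffix is -bed, giving *fehusbed*.
Since the final sound of *kerihuf* is /f/ (a non-sibilant consonant), it takes -lo, giving *kerihuflo*.
*mije*: final sound = /e/, a vowel → -ji → *mijeji*.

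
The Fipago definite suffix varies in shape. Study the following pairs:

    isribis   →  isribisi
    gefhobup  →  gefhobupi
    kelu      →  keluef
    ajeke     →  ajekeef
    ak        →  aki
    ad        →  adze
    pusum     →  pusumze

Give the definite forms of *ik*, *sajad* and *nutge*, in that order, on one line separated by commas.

iki, sajadze, nutgeef

The alternation tracks the final sound of the stem — -i when the stem ends in a voiceless consonant (*isribis*, *gefhobup*, *ak*); -ze when the stem ends in a voiced consonant (*ad*, *pusum*); -ef when the stem ends in a vowel (*kelu*, *ajeke*).
The final sound of *ik* is /k/, which is a voiceless consonant, so the suffix is -i, giving *iki*.
*sajad*: final sound = /d/, a voiced consonant → -ze → *sajadze*.
Since the final sound of *nutge* is /e/ (a vowel), it takes -ef, giving *nutgeef*.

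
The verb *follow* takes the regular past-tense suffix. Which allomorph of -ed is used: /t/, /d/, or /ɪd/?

/d/

The stem *follow* ends in a voiced sound other than /d/.
The -ed suffix is realized as /ɪd/ after /t, d/; as /t/ after other voiceless consonants; and as /d/ after other voiced sounds.
So -ed on *follow* is pronounced /d/.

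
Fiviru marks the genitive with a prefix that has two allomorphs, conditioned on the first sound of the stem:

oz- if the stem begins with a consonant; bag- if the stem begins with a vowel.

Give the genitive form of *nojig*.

The first sound of *nojig* is /n/, which is a consonant, so the prefix is oz-, giving *oznojig*.

oznojig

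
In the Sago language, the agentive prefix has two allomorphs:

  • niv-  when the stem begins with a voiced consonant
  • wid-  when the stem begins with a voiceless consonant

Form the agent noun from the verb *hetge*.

widhetge

The first consonant of *hetge* is /h/, which is voiceless, so the prefix is wid-, giving *widhetge*.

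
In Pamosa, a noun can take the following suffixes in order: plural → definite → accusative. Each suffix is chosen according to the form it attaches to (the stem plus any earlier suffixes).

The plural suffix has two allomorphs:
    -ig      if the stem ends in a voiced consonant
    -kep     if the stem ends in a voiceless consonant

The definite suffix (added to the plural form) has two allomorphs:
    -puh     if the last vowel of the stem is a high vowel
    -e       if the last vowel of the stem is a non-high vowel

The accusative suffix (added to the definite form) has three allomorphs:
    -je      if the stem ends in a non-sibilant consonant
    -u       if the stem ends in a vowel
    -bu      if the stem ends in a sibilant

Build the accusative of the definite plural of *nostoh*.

nostohkepeu

The final consonant of *nostoh* is /h/, which is voiceless, so the plural suffix is -kep, giving *nostohkep*.
The plural form *nostohkep* — last vowel /e/ (a non-high vowel) → -e → *nostohkepe*.
Since the final sound of the definite form *nostohkepe* is /e/ (a vowel), it takes -u, giving *nostohkepeu*.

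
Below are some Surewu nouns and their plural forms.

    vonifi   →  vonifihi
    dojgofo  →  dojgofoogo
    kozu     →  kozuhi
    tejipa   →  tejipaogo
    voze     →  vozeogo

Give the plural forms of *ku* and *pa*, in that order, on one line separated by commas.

kuhi, paogo

The pattern is height harmony: -hi when the last vowel of the stem is a high vowel (*vonifi*, *kozu*); -ogo when the last vowel of the stem is a non-high vowel (*dojgofo*, *tejipa*, *voze*).
*ku*: last vowel = /u/, a high vowel → -hi → *kuhi*.
*pa*: last vowel = /a/, a non-high vowel → -ogo → *paogo*.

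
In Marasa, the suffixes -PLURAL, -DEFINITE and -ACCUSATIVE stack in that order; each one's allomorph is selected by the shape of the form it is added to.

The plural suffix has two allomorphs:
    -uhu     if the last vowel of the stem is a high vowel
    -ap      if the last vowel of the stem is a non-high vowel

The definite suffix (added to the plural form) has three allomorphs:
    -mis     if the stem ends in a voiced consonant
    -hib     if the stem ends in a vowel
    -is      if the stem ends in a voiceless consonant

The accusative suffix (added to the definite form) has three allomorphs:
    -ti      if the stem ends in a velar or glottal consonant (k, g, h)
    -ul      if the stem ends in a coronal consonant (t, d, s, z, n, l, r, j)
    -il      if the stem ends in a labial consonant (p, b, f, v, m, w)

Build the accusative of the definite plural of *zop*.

*zop*: last vowel = /o/, a non-high vowel → -ap → *zopap*.
The final sound of the plural form *zopap* is /p/, which is a voiceless consonant, so the definite suffix is -is, giving *zopapis*.
Since the final consonant of the definite form *zopapis* is /s/ (coronal), it takes -ul, giving *zopapisul*.

zopapisul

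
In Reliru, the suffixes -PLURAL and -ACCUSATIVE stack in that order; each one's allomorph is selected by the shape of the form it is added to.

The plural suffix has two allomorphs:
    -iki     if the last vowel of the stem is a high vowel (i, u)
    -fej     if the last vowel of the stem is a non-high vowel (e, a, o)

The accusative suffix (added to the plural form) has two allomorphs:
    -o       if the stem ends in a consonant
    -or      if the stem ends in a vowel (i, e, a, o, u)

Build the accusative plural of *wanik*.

wanikikior

*wanik* — last vowel /i/ (a high vowel) → -iki → *wanikiki*.
The plural form *wanikiki*: final sound = /i/, a vowel → -or → *wanikikior*.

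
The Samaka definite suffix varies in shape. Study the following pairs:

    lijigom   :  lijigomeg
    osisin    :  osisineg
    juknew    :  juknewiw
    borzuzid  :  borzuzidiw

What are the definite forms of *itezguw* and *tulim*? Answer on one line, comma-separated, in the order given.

The suffix is conditioned by the final consonant: -eg when the stem ends in a nasal (*lijigom*, *osisin*); -iw when the stem ends in a non-nasal consonant (*juknew*, *borzuzid*).
Since the final consonant of *itezguw* is /w/ (non-nasal), it takes -iw, giving *itezguwiw*.
*tulim*: final consonant = /m/, a nasal → -eg → *tulimeg*.

itezguwiw, tulimeg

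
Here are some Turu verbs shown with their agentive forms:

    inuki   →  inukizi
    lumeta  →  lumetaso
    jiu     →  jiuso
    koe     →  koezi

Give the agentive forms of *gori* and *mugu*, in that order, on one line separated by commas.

The suffix is conditioned by the last vowel: -zi when the last vowel of the stem is a front vowel (*inuki*, *koe*); -so when the last vowel of the stem is a back vowel (*lumeta*, *jiu*).
The last vowel of *gori* is /i/, which is a front vowel, so the suffix is -zi, giving *gorizi*.
*mugu* — last vowel /u/ (a back vowel) → -so → *muguso*.

gorizi, muguso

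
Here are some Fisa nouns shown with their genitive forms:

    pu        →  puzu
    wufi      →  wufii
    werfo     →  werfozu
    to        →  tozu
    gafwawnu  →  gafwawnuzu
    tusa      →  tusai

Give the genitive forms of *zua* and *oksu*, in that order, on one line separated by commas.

The pattern is rounding harmony: -zu when the last vowel of the stem is a rounded vowel (*pu*, *werfo*, *to*, *gafwawnu*); -i when the last vowel of the stem is an unrounded vowel (*wufi*, *tusa*).
Since the last vowel of *zua* is /a/ (an unrounded vowel), it takes -i, giving *zuai*.
Since the last vowel of *oksu* is /u/ (a rounded vowel), it takes -zu, giving *oksuzu*.

zuai, oksuzu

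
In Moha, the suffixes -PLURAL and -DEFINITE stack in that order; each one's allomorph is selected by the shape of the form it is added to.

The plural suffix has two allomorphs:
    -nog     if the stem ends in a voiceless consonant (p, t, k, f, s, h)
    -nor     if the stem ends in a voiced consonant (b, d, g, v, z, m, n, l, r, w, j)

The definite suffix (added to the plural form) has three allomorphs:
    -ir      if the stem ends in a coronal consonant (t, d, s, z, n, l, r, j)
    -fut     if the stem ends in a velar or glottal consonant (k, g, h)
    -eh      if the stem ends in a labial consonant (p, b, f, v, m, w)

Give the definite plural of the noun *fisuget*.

fisugetnogfut

*fisuget*: final consonant = /t/, voiceless → -nog → *fisugetnog*.
Since the final consonant of the plural form *fisugetnog* is /g/ (velar/glottal), it takes -fut, giving *fisugetnogfut*.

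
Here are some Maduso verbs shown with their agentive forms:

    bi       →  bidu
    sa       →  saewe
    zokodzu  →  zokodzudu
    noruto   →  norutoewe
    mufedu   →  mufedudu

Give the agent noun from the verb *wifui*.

wifuidu

The pattern is height harmony: -du when the last vowel of the stem is a high vowel (*bi*, *zokodzu*, *mufedu*); -ewe when the last vowel of the stem is a non-high vowel (*sa*, *noruto*).
*wifui* — last vowel /i/ (a high vowel) → -du → *wifuidu*.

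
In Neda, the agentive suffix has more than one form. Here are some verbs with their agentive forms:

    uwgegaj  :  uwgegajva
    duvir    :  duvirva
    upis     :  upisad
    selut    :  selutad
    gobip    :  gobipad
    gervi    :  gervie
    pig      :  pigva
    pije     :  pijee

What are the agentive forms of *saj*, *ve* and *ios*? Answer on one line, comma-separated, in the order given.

sajva, vee, iosad

The pattern is voicing of the final sound: -ad when the stem ends in a voiceless consonant (*upis*, *selut*, *gobip*); -va when the stem ends in a voiced consonant (*uwgegaj*, *duvir*, *pig*); -e when the stem ends in a vowel (*gervi*, *pije*).
Since the final sound of *saj* is /j/ (a voiced consonant), it takes -va, giving *sajva*.
The final sound of *ve* is /e/, which is a vowel, so the suffix is -e, giving *vee*.
Since the final sound of *ios* is /s/ (a voiceless consonant), it takes -ad, giving *iosad*.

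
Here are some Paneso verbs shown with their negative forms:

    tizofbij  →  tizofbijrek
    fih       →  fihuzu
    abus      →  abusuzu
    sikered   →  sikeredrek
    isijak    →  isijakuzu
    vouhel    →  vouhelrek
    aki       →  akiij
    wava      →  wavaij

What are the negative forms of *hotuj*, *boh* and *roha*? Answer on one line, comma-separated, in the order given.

Looking at the final sound of each stem: -uzu when the stem ends in a voiceless consonant (*fih*, *abus*, *isijak*); -rek when the stem ends in a voiced consonant (*tizofbij*, *sikered*, *vouhel*); -ij when the stem ends in a vowel (*aki*, *wava*).
The final sound of *hotuj* is /j/, which is a voiced consonant, so the suffix is -rek, giving *hotujrek*.
*boh* — final sound /h/ (a voiceless consonant) → -uzu → *bohuzu*.
*roha*: final sound = /a/, a vowel → -ij → *rohaij*.

hotujrek, bohuzu, rohaij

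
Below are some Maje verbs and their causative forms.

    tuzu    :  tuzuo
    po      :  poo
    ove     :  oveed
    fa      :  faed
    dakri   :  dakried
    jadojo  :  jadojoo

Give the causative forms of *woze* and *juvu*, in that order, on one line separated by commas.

wozeed, juvuo

The alternation tracks the last vowel of the stem — -o when the last vowel of the stem is a rounded vowel (*tuzu*, *po*, *jadojo*); -ed when the last vowel of the stem is an unrounded vowel (*ove*, *fa*, *dakri*).
The last vowel of *woze* is /e/, which is an unrounded vowel, so the suffix is -ed, giving *wozeed*.
The last vowel of *juvu* is /u/, which is a rounded vowel, so the suffix is -o, giving *juvuo*.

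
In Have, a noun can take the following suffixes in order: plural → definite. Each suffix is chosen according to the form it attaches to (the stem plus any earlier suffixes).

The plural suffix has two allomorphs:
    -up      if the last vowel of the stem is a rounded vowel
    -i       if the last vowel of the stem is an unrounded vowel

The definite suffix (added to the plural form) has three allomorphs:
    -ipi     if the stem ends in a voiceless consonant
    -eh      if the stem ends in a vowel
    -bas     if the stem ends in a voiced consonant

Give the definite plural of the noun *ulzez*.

Since the last vowel of *ulzez* is /e/ (an unrounded vowel), it takes -i, giving *ulzezi*.
Since the final sound of the plural form *ulzezi* is /i/ (a vowel), it takes -eh, giving *ulzezieh*.

ulzezieh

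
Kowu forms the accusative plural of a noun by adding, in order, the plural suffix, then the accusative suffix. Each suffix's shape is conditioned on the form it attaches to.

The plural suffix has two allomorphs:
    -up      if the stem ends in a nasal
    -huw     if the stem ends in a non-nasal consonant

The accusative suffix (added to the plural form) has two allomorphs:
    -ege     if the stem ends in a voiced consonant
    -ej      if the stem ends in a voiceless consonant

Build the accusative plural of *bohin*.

*bohin*: final consonant = /n/, a nasal → -up → *bohinup*.
Since the final consonant of the plural form *bohinup* is /p/ (voiceless), it takes -ej, giving *bohinupej*.

bohinupej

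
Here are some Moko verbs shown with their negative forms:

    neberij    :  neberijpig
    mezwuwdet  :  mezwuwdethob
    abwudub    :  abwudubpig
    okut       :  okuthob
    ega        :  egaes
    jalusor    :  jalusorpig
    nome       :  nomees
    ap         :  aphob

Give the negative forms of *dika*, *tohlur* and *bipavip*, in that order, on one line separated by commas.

Looking at the final sound of each stem: -hob when the stem ends in a voiceless consonant (*mezwuwdet*, *okut*, *ap*); -pig when the stem ends in a voiced consonant (*neberij*, *abwudub*, *jalusor*); -es when the stem ends in a vowel (*ega*, *nome*).
*dika* — final sound /a/ (a vowel) → -es → *dikaes*.
Since the final sound of *tohlur* is /r/ (a voiced consonant), it takes -pig, giving *tohlurpig*.
Since the final sound of *bipavip* is /p/ (a voiceless consonant), it takes -hob, giving *bipaviphob*.

dikaes, tohlurpig, bipaviphob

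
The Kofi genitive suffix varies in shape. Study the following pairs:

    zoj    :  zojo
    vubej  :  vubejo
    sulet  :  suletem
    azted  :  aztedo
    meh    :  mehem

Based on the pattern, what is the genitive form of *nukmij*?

The pattern is voicing of the final consonant: -em when the stem ends in a voiceless consonant (*sulet*, *meh*); -o when the stem ends in a voiced consonant (*zoj*, *vubej*, *azted*).
*nukmij*: final consonant = /j/, voiced → -o → *nukmijo*.

nukmijo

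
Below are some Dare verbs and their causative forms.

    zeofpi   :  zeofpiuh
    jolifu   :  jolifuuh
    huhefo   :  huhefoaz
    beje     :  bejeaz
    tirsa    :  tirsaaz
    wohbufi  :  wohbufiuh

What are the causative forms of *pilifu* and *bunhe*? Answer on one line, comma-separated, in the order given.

pilifuuh, bunheaz

The pattern is height harmony: -uh when the last vowel of the stem is a high vowel (*zeofpi*, *jolifu*, *wohbufi*); -az when the last vowel of the stem is a non-high vowel (*huhefo*, *beje*, *tirsa*).
The last vowel of *pilifu* is /u/, which is a high vowel, so the suffix is -uh, giving *pilifuuh*.
Since the last vowel of *bunhe* is /e/ (a non-high vowel), it takes -az, giving *bunheaz*.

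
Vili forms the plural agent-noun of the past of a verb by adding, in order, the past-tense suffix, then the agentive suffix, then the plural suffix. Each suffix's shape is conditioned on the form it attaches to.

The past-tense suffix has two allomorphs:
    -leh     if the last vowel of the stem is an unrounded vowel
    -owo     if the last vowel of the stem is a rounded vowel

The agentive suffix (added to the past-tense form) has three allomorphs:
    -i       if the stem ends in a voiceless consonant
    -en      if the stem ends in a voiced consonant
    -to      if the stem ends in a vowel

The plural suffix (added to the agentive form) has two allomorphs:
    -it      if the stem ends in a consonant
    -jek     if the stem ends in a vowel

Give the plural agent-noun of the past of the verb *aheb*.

The last vowel of *aheb* is /e/, which is an unrounded vowel, so the past-tense suffix is -leh, giving *ahebleh*.
Since the final sound of the past-tense form *ahebleh* is /h/ (a voiceless consonant), it takes -i, giving *aheblehi*.
The agentive form *aheblehi* — final sound /i/ (a vowel) → -jek → *aheblehijek*.

aheblehijek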